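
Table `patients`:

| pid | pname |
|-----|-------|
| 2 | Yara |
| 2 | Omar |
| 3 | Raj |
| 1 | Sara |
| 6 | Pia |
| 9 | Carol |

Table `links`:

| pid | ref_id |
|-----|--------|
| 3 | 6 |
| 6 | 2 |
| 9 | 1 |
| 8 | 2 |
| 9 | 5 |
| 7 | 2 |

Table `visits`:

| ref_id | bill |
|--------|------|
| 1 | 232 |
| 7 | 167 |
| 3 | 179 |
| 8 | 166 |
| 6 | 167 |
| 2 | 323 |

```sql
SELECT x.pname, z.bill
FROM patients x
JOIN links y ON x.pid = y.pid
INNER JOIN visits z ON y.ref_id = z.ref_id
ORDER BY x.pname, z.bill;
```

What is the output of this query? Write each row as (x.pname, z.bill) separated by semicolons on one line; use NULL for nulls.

(Carol, 232); (Pia, 323); (Raj, 167)

Joins associate left-to-right: patients INNER JOIN links on pid gives 4 intermediate row(s).
Then INNER JOIN `visits z` on ref_id: keep only rows whose y.ref_id appears in z.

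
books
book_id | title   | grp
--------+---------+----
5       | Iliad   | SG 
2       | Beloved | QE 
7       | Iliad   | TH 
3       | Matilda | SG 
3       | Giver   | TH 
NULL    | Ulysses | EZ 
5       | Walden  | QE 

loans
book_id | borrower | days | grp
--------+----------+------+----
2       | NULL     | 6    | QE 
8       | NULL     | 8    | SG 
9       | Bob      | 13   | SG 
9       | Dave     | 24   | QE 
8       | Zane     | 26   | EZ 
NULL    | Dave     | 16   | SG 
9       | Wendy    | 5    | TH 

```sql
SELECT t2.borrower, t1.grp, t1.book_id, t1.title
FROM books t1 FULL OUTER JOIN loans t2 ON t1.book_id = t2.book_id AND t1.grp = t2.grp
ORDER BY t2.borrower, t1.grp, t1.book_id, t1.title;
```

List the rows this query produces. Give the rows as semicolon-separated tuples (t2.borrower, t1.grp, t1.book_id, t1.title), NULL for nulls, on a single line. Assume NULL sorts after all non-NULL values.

(Bob, NULL, NULL, NULL); (Dave, NULL, NULL, NULL); (Dave, NULL, NULL, NULL); (Wendy, NULL, NULL, NULL); (Zane, NULL, NULL, NULL); (NULL, EZ, NULL, Ulysses); (NULL, QE, 2, Beloved); (NULL, QE, 5, Walden); (NULL, SG, 3, Matilda); (NULL, SG, 5, Iliad); (NULL, TH, 3, Giver); (NULL, TH, 7, Iliad); (NULL, NULL, NULL, NULL)

FULL OUTER JOIN keeps every row from both sides; unmatched rows get NULL for the other side's columns.
Matching on t1.book_id = t2.book_id AND t1.grp = t2.grp. A NULL in a compared column never satisfies the condition.
- t1 (book_id=5, grp=SG) has no partner → padded with NULL.
- t1 (book_id=2, grp=QE) pairs with 1 row(s) of t2.
- t1 (book_id=7, grp=TH) has no partner → padded with NULL.
- t1 (book_id=3, grp=SG) has no partner → padded with NULL.
- t1 (book_id=3, grp=TH) has no partner → padded with NULL.
- t1 (book_id=NULL, grp=EZ) has no partner → padded with NULL.
- t1 (book_id=5, grp=QE) has no partner → padded with NULL.
- plus 6 unmatched t2 row(s), each kept with NULL t1 columns.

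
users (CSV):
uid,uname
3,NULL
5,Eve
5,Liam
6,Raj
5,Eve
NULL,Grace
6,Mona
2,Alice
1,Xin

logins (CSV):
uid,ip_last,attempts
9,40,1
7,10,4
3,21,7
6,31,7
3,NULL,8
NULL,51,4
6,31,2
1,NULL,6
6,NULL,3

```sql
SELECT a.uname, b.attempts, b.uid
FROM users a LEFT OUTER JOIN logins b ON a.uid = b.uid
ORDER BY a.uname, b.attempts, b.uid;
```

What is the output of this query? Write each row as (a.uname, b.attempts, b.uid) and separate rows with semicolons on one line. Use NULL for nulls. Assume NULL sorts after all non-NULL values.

LEFT JOIN keeps every row from `users`; unmatched rows get NULL for `logins`'s columns.
Matching on a.uid = b.uid. A NULL in a compared column never satisfies the condition.
Matched pairs: 9; unmatched a rows kept: 5.

(Alice, NULL, NULL); (Eve, NULL, NULL); (Eve, NULL, NULL); (Grace, NULL, NULL); (Liam, NULL, NULL); (Mona, 2, 6); (Mona, 3, 6); (Mona, 7, 6); (Raj, 2, 6); (Raj, 3, 6); (Raj, 7, 6); (Xin, 6, 1); (NULL, 7, 3); (NULL, 8, 3)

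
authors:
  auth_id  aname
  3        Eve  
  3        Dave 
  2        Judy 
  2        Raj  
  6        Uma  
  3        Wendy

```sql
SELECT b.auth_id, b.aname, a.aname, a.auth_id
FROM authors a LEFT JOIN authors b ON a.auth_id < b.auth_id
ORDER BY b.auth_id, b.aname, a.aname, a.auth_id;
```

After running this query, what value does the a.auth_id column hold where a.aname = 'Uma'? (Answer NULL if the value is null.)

LEFT JOIN keeps every row from `authors a`; unmatched rows get NULL for `authors b`'s columns.
Matching on a.auth_id < b.auth_id.
- a row (auth_id=3): matches 1 b row(s) → 1 output row(s).
- a row (auth_id=3): matches 1 b row(s) → 1 output row(s).
- a row (auth_id=2): matches 4 b row(s) → 4 output row(s).
- a row (auth_id=2): matches 4 b row(s) → 4 output row(s).
- a row (auth_id=6): no match → kept, b columns NULL.
- a row (auth_id=3): matches 1 b row(s) → 1 output row(s).

6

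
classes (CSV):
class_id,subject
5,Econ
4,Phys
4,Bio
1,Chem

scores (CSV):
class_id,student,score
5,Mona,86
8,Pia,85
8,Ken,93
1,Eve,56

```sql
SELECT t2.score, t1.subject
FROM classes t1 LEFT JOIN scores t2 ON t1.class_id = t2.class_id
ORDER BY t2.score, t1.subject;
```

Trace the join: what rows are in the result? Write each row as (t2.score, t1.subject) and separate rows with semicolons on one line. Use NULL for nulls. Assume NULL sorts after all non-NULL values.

LEFT JOIN keeps every row from `classes`; unmatched rows get NULL for `scores`'s columns.
Matching on t1.class_id = t2.class_id.
Matched pairs: 2; unmatched t1 rows kept: 2.

(56, Chem); (86, Econ); (NULL, Bio); (NULL, Phys)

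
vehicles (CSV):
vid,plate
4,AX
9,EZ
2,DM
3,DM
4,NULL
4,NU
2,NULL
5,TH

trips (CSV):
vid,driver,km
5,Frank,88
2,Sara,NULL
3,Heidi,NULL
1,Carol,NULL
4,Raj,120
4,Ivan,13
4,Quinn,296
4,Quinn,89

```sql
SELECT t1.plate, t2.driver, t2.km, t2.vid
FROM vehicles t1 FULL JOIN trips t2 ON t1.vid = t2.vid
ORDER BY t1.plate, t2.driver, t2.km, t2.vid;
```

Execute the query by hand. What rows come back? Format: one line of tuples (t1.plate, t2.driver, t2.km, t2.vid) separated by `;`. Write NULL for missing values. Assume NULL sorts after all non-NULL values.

FULL OUTER JOIN keeps every row from both sides; unmatched rows get NULL for the other side's columns.
Matching on t1.vid = t2.vid.
- t1 (vid=4) pairs with 4 row(s) of t2.
- t1 (vid=9) has no partner → padded with NULL.
- t1 (vid=2) pairs with 1 row(s) of t2.
- t1 (vid=3) pairs with 1 row(s) of t2.
- t1 (vid=4) pairs with 4 row(s) of t2.
- t1 (vid=4) pairs with 4 row(s) of t2.
- t1 (vid=2) pairs with 1 row(s) of t2.
- t1 (vid=5) pairs with 1 row(s) of t2.
- 1 row(s) from t2 found no t1 partner → padded with NULL.

(AX, Ivan, 13, 4); (AX, Quinn, 89, 4); (AX, Quinn, 296, 4); (AX, Raj, 120, 4); (DM, Heidi, NULL, 3); (DM, Sara, NULL, 2); (EZ, NULL, NULL, NULL); (NU, Ivan, 13, 4); (NU, Quinn, 89, 4); (NU, Quinn, 296, 4); (NU, Raj, 120, 4); (TH, Frank, 88, 5); (NULL, Carol, NULL, 1); (NULL, Ivan, 13, 4); (NULL, Quinn, 89, 4); (NULL, Quinn, 296, 4); (NULL, Raj, 120, 4); (NULL, Sara, NULL, 2)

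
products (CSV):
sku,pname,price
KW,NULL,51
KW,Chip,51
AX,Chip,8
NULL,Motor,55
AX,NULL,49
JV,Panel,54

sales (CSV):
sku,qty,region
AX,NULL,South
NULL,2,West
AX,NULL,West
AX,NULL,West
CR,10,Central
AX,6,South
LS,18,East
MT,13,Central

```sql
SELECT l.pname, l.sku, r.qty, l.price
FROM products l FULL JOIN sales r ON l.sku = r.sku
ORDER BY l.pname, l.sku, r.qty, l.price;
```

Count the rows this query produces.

FULL OUTER JOIN keeps every row from both sides; unmatched rows get NULL for the other side's columns.
Matching on l.sku = r.sku. A NULL in a compared column never satisfies the condition.
- l[0] sku=KW → no match; kept with NULLs on the r side.
- l[1] sku=KW → no match; kept with NULLs on the r side.
- l[2] sku=AX → 4 match(es) in r → 4 row(s).
- l[3] sku=NULL → no match; kept with NULLs on the r side.
- l[4] sku=AX → 4 match(es) in r → 4 row(s).
- l[5] sku=JV → no match; kept with NULLs on the r side.
- 4 row(s) from r found no l partner → padded with NULL.
Total: 8 matched + 8 padded = 16 rows.

16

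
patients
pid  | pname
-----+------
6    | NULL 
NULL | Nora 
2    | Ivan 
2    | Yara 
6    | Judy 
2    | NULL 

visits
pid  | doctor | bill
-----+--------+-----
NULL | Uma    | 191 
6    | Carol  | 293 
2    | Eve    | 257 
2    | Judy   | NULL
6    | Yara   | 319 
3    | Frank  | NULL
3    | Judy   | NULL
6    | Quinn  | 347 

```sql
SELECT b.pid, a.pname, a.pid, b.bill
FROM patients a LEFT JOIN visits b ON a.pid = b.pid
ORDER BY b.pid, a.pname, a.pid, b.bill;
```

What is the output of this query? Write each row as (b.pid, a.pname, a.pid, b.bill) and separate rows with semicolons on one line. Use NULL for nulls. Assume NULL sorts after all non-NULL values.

(2, Ivan, 2, 257); (2, Ivan, 2, NULL); (2, Yara, 2, 257); (2, Yara, 2, NULL); (2, NULL, 2, 257); (2, NULL, 2, NULL); (6, Judy, 6, 293); (6, Judy, 6, 319); (6, Judy, 6, 347); (6, NULL, 6, 293); (6, NULL, 6, 319); (6, NULL, 6, 347); (NULL, Nora, NULL, NULL)

LEFT JOIN keeps every row from `patients`; unmatched rows get NULL for `visits`'s columns.
Matching on a.pid = b.pid. A NULL in a compared column never satisfies the condition.
- pid=6: 3 matching b row(s), so 3 row(s) emitted.
- pid=NULL: no b row matches, row kept with b columns NULL.
- pid=2: 2 matching b row(s), so 2 row(s) emitted.
- pid=2: 2 matching b row(s), so 2 row(s) emitted.
- pid=6: 3 matching b row(s), so 3 row(s) emitted.
- pid=2: 2 matching b row(s), so 2 row(s) emitted.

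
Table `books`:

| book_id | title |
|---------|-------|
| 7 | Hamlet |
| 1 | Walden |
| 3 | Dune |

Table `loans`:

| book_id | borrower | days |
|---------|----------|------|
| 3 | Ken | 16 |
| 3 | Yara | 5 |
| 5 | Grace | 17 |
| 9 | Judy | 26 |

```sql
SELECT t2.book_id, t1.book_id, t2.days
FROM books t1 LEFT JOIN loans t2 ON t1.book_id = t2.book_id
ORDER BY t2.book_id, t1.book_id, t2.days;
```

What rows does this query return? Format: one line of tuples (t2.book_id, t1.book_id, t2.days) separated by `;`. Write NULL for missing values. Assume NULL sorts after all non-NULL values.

(3, 3, 5); (3, 3, 16); (NULL, 1, NULL); (NULL, 7, NULL)

LEFT JOIN keeps every row from `books`; unmatched rows get NULL for `loans`'s columns.
Matching on t1.book_id = t2.book_id.
- t1[0] book_id=7 → no match; kept with NULLs on the t2 side.
- t1[1] book_id=1 → no match; kept with NULLs on the t2 side.
- t1[2] book_id=3 → 2 match(es) in t2 → 2 row(s).
After projecting and ordering:
t2.book_id | t1.book_id | t2.days
3 | 3 | 5
3 | 3 | 16
NULL | 1 | NULL
NULL | 7 | NULL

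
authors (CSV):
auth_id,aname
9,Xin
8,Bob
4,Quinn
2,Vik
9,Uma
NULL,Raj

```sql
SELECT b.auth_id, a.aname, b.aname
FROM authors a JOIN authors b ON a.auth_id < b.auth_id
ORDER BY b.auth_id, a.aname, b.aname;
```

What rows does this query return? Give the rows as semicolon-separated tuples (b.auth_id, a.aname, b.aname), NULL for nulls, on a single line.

INNER JOIN keeps only pairs where the ON condition holds.
Matching on a.auth_id < b.auth_id. A NULL in a compared column never satisfies the condition.
- auth_id=9: no matching b row, dropped.
- auth_id=8: 2 matching b row(s), so 2 row(s) emitted.
- auth_id=4: 3 matching b row(s), so 3 row(s) emitted.
- auth_id=2: 4 matching b row(s), so 4 row(s) emitted.
- auth_id=9: no matching b row, dropped.
- auth_id=NULL: no matching b row, dropped.
After projecting and ordering:
b.auth_id | a.aname | b.aname
4 | Vik | Quinn
8 | Quinn | Bob
8 | Vik | Bob
9 | Bob | Uma
9 | Bob | Xin
9 | Quinn | Uma
9 | Quinn | Xin
9 | Vik | Uma
9 | Vik | Xin

(4, Vik, Quinn); (8, Quinn, Bob); (8, Vik, Bob); (9, Bob, Uma); (9, Bob, Xin); (9, Quinn, Uma); (9, Quinn, Xin); (9, Vik, Uma); (9, Vik, Xin)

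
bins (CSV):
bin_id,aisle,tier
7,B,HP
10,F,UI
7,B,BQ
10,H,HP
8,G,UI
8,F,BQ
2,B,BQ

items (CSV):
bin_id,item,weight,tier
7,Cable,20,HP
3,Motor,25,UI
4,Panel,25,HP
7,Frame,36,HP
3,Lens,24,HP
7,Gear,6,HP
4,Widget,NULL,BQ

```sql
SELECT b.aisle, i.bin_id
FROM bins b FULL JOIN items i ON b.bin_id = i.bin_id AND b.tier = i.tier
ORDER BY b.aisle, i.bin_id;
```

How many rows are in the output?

13

FULL OUTER JOIN keeps every row from both sides; unmatched rows get NULL for the other side's columns.
Matching on b.bin_id = i.bin_id AND b.tier = i.tier.
Matched pairs: 3; unmatched b rows kept: 6; unmatched i rows kept: 4.
Total: 3 matched + 10 padded = 13 rows.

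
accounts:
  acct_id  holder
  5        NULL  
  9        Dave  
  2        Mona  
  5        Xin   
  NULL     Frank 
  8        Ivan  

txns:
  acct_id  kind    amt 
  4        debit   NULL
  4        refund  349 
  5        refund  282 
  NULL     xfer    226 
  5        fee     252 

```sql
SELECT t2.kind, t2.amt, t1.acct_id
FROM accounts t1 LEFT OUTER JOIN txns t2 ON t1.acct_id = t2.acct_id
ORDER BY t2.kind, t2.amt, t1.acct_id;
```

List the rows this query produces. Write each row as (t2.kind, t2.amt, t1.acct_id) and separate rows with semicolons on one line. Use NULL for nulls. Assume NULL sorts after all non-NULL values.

LEFT JOIN keeps every row from `accounts`; unmatched rows get NULL for `txns`'s columns.
Matching on t1.acct_id = t2.acct_id. A NULL in a compared column never satisfies the condition.
Matched pairs: 4; unmatched t1 rows kept: 4.

(fee, 252, 5); (fee, 252, 5); (refund, 282, 5); (refund, 282, 5); (NULL, NULL, 2); (NULL, NULL, 8); (NULL, NULL, 9); (NULL, NULL, NULL)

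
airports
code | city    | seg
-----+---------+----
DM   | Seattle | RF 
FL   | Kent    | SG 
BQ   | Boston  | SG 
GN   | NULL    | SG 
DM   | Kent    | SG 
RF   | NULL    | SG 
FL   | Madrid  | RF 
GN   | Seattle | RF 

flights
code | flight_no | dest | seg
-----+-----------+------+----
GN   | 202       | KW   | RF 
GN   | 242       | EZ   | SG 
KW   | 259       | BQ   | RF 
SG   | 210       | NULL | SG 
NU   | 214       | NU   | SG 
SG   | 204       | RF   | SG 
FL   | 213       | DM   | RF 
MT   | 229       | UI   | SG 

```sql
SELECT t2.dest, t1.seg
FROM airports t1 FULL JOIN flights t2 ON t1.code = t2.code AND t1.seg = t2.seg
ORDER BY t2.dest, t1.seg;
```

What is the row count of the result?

FULL OUTER JOIN keeps every row from both sides; unmatched rows get NULL for the other side's columns.
Matching on t1.code = t2.code AND t1.seg = t2.seg.
Matched pairs: 3; unmatched t1 rows kept: 5; unmatched t2 rows kept: 5.
Total: 3 matched + 10 padded = 13 rows.

13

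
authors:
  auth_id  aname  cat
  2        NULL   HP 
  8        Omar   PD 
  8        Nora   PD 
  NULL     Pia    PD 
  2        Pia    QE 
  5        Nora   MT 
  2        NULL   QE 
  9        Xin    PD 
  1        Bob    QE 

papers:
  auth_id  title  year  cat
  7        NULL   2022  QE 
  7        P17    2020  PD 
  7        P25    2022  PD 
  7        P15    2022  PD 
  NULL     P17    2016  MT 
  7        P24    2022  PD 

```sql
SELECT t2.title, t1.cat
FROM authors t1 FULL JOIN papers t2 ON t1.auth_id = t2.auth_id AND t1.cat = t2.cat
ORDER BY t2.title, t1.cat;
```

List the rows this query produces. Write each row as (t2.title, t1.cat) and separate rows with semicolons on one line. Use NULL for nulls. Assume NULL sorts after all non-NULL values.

(P15, NULL); (P17, NULL); (P17, NULL); (P24, NULL); (P25, NULL); (NULL, HP); (NULL, MT); (NULL, PD); (NULL, PD); (NULL, PD); (NULL, PD); (NULL, QE); (NULL, QE); (NULL, QE); (NULL, NULL)

FULL OUTER JOIN keeps every row from both sides; unmatched rows get NULL for the other side's columns.
Matching on t1.auth_id = t2.auth_id AND t1.cat = t2.cat. A NULL in a compared column never satisfies the condition.
- auth_id=2, cat=HP: no t2 row matches, row kept with t2 columns NULL.
- auth_id=8, cat=PD: no t2 row matches, row kept with t2 columns NULL.
- auth_id=8, cat=PD: no t2 row matches, row kept with t2 columns NULL.
- auth_id=NULL, cat=PD: no t2 row matches, row kept with t2 columns NULL.
- auth_id=2, cat=QE: no t2 row matches, row kept with t2 columns NULL.
- auth_id=5, cat=MT: no t2 row matches, row kept with t2 columns NULL.
- auth_id=2, cat=QE: no t2 row matches, row kept with t2 columns NULL.
- auth_id=9, cat=PD: no t2 row matches, row kept with t2 columns NULL.
- auth_id=1, cat=QE: no t2 row matches, row kept with t2 columns NULL.
- 6 row(s) from t2 found no t1 partner → padded with NULL.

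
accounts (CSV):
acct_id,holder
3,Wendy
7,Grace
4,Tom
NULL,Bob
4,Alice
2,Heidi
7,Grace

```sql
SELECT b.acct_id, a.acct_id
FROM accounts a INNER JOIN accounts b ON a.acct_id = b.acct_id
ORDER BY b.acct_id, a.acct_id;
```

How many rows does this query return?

INNER JOIN keeps only pairs where the ON condition holds.
Matching on a.acct_id = b.acct_id. A NULL in a compared column never satisfies the condition.
- a row (acct_id=3): matches 1 b row(s) → 1 output row(s).
- a row (acct_id=7): matches 2 b row(s) → 2 output row(s).
- a row (acct_id=4): matches 2 b row(s) → 2 output row(s).
- a row (acct_id=NULL): no match → dropped.
- a row (acct_id=4): matches 2 b row(s) → 2 output row(s).
- a row (acct_id=2): matches 1 b row(s) → 1 output row(s).
- a row (acct_id=7): matches 2 b row(s) → 2 output row(s).
Total: 10 rows.

10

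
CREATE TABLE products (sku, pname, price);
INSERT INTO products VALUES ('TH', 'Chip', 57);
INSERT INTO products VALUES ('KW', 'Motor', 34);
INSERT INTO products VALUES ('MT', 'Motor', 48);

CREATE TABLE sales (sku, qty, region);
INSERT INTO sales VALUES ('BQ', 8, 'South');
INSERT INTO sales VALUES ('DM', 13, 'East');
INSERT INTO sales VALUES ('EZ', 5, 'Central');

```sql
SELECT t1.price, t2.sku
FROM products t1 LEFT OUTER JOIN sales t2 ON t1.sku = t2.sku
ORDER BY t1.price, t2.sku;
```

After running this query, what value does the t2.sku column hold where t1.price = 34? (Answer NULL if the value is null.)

LEFT JOIN keeps every row from `products`; unmatched rows get NULL for `sales`'s columns.
Matching on t1.sku = t2.sku.
- t1[0] sku=TH → no match; kept with NULLs on the t2 side.
- t1[1] sku=KW → no match; kept with NULLs on the t2 side.
- t1[2] sku=MT → no match; kept with NULLs on the t2 side.

NULL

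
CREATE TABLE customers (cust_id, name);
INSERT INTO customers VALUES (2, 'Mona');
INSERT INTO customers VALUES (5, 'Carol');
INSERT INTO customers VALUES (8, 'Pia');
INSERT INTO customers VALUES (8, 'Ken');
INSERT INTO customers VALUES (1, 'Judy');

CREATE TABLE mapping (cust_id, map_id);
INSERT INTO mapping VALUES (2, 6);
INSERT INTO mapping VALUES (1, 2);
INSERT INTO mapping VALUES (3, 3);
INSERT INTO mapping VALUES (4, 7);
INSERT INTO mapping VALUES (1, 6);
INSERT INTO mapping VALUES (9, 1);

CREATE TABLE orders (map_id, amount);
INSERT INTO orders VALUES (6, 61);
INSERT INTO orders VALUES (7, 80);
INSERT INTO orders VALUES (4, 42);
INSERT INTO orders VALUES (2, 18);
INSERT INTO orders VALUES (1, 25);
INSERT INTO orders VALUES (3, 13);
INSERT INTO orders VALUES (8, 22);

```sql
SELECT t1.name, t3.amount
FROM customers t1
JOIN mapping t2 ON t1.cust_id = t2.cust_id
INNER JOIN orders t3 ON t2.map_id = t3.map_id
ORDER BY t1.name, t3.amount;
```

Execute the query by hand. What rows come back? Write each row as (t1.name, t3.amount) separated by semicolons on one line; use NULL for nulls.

(Judy, 18); (Judy, 61); (Mona, 61)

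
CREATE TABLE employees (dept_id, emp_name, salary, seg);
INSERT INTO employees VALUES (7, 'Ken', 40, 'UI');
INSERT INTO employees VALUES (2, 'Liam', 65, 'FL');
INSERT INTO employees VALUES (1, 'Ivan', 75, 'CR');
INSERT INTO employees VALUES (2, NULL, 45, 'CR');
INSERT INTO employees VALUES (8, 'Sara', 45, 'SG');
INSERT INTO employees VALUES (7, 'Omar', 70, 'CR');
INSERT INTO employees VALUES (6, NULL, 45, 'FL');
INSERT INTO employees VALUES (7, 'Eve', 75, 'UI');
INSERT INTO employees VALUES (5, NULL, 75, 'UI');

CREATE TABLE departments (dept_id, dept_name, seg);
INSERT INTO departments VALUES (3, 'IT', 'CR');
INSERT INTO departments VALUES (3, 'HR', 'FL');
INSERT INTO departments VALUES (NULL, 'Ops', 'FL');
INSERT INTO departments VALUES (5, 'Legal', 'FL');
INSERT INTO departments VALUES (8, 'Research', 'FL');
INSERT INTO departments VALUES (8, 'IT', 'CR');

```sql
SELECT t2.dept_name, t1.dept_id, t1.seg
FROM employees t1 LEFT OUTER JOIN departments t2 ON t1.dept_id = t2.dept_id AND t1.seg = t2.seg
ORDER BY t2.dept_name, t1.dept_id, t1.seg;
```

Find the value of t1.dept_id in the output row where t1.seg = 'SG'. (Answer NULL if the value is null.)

LEFT JOIN keeps every row from `employees`; unmatched rows get NULL for `departments`'s columns.
Matching on t1.dept_id = t2.dept_id AND t1.seg = t2.seg. A NULL in a compared column never satisfies the condition.
- dept_id=7, seg=UI: no t2 row matches, row kept with t2 columns NULL.
- dept_id=2, seg=FL: no t2 row matches, row kept with t2 columns NULL.
- dept_id=1, seg=CR: no t2 row matches, row kept with t2 columns NULL.
- dept_id=2, seg=CR: no t2 row matches, row kept with t2 columns NULL.
- dept_id=8, seg=SG: no t2 row matches, row kept with t2 columns NULL.
- dept_id=7, seg=CR: no t2 row matches, row kept with t2 columns NULL.
- dept_id=6, seg=FL: no t2 row matches, row kept with t2 columns NULL.
- dept_id=7, seg=UI: no t2 row matches, row kept with t2 columns NULL.
- dept_id=5, seg=UI: no t2 row matches, row kept with t2 columns NULL.

8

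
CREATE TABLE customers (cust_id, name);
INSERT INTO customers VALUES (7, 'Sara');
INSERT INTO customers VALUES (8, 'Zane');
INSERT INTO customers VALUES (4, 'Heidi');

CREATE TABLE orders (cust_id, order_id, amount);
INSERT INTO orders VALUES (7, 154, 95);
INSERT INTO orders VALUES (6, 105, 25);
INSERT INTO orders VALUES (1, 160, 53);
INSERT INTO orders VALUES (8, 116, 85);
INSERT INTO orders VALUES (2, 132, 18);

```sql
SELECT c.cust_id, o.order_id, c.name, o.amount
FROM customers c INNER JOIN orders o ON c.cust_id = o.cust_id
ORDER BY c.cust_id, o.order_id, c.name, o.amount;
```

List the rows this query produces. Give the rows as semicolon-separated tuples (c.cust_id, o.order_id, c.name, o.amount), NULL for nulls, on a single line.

(7, 154, Sara, 95); (8, 116, Zane, 85)

INNER JOIN keeps only pairs where the ON condition holds.
Matching on c.cust_id = o.cust_id.
Matched pairs: 2.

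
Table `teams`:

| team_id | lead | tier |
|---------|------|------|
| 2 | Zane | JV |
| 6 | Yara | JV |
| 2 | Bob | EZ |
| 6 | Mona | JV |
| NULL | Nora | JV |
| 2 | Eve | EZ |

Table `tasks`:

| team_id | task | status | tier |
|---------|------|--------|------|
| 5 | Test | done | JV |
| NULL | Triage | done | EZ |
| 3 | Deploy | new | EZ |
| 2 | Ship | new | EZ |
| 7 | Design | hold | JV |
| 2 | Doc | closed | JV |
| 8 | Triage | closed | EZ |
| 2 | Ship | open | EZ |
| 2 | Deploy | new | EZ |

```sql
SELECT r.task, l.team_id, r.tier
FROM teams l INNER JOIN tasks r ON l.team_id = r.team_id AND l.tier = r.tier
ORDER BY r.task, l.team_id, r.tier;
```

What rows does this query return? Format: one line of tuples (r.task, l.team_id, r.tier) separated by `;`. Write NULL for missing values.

(Deploy, 2, EZ); (Deploy, 2, EZ); (Doc, 2, JV); (Ship, 2, EZ); (Ship, 2, EZ); (Ship, 2, EZ); (Ship, 2, EZ)

INNER JOIN keeps only pairs where the ON condition holds.
Matching on l.team_id = r.team_id AND l.tier = r.tier. A NULL in a compared column never satisfies the condition.
Matched pairs: 7.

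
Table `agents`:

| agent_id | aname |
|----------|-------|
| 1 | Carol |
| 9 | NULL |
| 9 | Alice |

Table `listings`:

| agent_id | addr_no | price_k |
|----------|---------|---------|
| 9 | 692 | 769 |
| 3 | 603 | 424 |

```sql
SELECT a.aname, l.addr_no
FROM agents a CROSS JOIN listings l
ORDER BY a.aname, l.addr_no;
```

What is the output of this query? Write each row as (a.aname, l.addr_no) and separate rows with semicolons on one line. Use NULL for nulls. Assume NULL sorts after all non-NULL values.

(Alice, 603); (Alice, 692); (Carol, 603); (Carol, 692); (NULL, 603); (NULL, 692)

CROSS JOIN pairs every row of `agents` with every row of `listings`: 3 × 2 = 6 rows.
After projecting and ordering:
a.aname | l.addr_no
Alice | 603
Alice | 692
Carol | 603
Carol | 692
NULL | 603
NULL | 692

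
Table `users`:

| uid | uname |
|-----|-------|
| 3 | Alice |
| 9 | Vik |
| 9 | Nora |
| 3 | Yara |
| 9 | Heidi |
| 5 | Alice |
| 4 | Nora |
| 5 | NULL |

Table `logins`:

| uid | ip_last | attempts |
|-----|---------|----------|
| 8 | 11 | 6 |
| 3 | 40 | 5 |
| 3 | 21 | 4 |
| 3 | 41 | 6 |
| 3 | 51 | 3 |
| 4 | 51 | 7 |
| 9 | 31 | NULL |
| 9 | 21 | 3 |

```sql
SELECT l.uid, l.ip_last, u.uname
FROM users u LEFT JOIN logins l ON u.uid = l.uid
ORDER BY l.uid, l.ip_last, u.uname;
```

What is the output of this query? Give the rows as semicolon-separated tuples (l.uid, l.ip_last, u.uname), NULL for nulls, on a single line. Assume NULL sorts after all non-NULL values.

(3, 21, Alice); (3, 21, Yara); (3, 40, Alice); (3, 40, Yara); (3, 41, Alice); (3, 41, Yara); (3, 51, Alice); (3, 51, Yara); (4, 51, Nora); (9, 21, Heidi); (9, 21, Nora); (9, 21, Vik); (9, 31, Heidi); (9, 31, Nora); (9, 31, Vik); (NULL, NULL, Alice); (NULL, NULL, NULL)

LEFT JOIN keeps every row from `users`; unmatched rows get NULL for `logins`'s columns.
Matching on u.uid = l.uid.
- uid=3: 4 matching l row(s), so 4 row(s) emitted.
- uid=9: 2 matching l row(s), so 2 row(s) emitted.
- uid=9: 2 matching l row(s), so 2 row(s) emitted.
- uid=3: 4 matching l row(s), so 4 row(s) emitted.
- uid=9: 2 matching l row(s), so 2 row(s) emitted.
- uid=5: no l row matches, row kept with l columns NULL.
- uid=4: 1 matching l row(s), so 1 row(s) emitted.
- uid=5: no l row matches, row kept with l columns NULL.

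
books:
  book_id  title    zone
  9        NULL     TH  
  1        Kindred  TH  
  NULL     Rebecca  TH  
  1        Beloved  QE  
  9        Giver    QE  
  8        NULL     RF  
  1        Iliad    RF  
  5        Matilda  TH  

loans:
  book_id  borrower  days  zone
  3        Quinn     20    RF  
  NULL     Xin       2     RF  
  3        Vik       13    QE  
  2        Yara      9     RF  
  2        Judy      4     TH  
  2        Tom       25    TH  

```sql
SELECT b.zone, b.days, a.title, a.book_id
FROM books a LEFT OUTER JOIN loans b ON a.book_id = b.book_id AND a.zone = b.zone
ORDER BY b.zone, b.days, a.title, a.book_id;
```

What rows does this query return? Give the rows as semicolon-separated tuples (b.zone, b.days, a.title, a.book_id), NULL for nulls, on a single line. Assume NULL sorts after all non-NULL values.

(NULL, NULL, Beloved, 1); (NULL, NULL, Giver, 9); (NULL, NULL, Iliad, 1); (NULL, NULL, Kindred, 1); (NULL, NULL, Matilda, 5); (NULL, NULL, Rebecca, NULL); (NULL, NULL, NULL, 8); (NULL, NULL, NULL, 9)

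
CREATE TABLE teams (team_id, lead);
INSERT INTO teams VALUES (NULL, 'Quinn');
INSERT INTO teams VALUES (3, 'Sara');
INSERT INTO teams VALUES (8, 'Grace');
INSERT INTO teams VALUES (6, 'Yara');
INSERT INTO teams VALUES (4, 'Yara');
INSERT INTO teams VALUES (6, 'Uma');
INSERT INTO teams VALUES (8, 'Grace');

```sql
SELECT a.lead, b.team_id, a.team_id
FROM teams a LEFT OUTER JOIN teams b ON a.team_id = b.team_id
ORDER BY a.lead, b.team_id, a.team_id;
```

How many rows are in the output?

LEFT JOIN keeps every row from `teams a`; unmatched rows get NULL for `teams b`'s columns.
Matching on a.team_id = b.team_id. A NULL in a compared column never satisfies the condition.
- team_id=NULL: no b row matches, row kept with b columns NULL.
- team_id=3: 1 matching b row(s), so 1 row(s) emitted.
- team_id=8: 2 matching b row(s), so 2 row(s) emitted.
- team_id=6: 2 matching b row(s), so 2 row(s) emitted.
- team_id=4: 1 matching b row(s), so 1 row(s) emitted.
- team_id=6: 2 matching b row(s), so 2 row(s) emitted.
- team_id=8: 2 matching b row(s), so 2 row(s) emitted.
Total: 10 matched + 1 padded = 11 rows.

11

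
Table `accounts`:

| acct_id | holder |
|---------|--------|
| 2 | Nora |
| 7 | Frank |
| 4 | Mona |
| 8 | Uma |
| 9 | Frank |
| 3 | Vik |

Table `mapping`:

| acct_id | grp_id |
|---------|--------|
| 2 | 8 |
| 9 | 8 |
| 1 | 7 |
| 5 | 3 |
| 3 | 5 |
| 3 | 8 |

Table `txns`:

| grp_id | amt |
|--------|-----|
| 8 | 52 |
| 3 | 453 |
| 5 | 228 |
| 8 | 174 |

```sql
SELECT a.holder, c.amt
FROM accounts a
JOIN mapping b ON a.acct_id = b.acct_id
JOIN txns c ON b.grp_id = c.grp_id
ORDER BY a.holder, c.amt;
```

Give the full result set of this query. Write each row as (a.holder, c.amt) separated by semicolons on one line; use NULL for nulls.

(Frank, 52); (Frank, 174); (Nora, 52); (Nora, 174); (Vik, 52); (Vik, 174); (Vik, 228)

Step 1 — a INNER JOIN b on acct_id → 4 row(s).
Then INNER JOIN `txns c` on grp_id: keep only rows whose b.grp_id appears in c.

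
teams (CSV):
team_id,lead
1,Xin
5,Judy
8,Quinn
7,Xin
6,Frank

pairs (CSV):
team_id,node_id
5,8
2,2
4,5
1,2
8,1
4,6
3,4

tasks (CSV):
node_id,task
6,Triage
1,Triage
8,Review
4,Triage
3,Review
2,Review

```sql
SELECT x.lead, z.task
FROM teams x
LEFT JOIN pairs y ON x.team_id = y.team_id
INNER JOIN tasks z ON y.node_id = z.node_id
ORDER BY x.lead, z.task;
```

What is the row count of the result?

3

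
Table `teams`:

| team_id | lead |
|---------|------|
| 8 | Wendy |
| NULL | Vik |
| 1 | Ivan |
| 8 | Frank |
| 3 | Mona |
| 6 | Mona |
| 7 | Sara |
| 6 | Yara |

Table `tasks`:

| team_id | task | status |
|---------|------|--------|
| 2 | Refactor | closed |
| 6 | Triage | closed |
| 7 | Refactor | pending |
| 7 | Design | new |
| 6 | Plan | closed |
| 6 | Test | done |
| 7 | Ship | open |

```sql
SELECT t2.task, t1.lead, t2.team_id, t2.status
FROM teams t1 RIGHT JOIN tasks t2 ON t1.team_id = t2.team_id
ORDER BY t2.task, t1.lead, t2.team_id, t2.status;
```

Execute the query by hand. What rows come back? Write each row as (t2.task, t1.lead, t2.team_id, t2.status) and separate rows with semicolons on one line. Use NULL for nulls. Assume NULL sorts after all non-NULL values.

RIGHT JOIN keeps every row from `tasks`; unmatched rows get NULL for `teams`'s columns.
Matching on t1.team_id = t2.team_id. A NULL in a compared column never satisfies the condition.
Matched pairs: 9; unmatched t2 rows kept: 1.

(Design, Sara, 7, new); (Plan, Mona, 6, closed); (Plan, Yara, 6, closed); (Refactor, Sara, 7, pending); (Refactor, NULL, 2, closed); (Ship, Sara, 7, open); (Test, Mona, 6, done); (Test, Yara, 6, done); (Triage, Mona, 6, closed); (Triage, Yara, 6, closed)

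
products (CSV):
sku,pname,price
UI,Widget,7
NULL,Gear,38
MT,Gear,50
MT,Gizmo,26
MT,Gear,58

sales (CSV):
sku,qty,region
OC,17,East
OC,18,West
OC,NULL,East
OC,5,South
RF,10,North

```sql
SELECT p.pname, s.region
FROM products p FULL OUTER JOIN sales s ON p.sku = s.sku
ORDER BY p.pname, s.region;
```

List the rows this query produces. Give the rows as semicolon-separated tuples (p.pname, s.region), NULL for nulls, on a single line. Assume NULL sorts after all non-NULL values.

(Gear, NULL); (Gear, NULL); (Gear, NULL); (Gizmo, NULL); (Widget, NULL); (NULL, East); (NULL, East); (NULL, North); (NULL, South); (NULL, West)

FULL OUTER JOIN keeps every row from both sides; unmatched rows get NULL for the other side's columns.
Matching on p.sku = s.sku. A NULL in a compared column never satisfies the condition.
- p (sku=UI) has no partner → padded with NULL.
- p (sku=NULL) has no partner → padded with NULL.
- p (sku=MT) has no partner → padded with NULL.
- p (sku=MT) has no partner → padded with NULL.
- p (sku=MT) has no partner → padded with NULL.
- 5 s row(s) had no p match → kept, p columns NULL.
After projecting and ordering:
p.pname | s.region
Gear | NULL
Gear | NULL
Gear | NULL
Gizmo | NULL
Widget | NULL
NULL | East
NULL | East
NULL | North
NULL | South
NULL | West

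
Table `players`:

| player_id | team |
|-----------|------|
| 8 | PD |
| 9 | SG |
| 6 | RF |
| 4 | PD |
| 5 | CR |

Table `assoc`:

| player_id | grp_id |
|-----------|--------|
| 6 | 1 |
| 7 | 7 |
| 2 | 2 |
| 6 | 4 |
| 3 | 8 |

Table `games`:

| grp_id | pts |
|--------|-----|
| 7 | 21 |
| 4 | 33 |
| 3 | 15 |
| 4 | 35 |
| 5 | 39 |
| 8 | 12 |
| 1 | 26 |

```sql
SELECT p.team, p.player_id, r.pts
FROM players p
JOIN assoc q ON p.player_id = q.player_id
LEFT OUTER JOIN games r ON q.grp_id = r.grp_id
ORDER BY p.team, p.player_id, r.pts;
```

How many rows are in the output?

Evaluate left to right. First `players p INNER JOIN assoc q` on player_id: 2 row(s).
Then LEFT JOIN `games r` on grp_id: each of those 2 rows is kept; rows whose q.grp_id has no match in r get NULL for r's columns.
Result: 3 row(s).

3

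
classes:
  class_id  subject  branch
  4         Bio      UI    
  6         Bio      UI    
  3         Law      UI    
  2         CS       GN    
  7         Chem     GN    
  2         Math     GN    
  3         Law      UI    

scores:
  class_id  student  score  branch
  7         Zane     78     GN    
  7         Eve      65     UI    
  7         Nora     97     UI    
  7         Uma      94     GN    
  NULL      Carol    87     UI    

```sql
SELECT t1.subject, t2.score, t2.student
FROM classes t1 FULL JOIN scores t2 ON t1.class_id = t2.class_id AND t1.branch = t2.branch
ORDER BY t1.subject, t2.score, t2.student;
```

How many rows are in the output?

FULL OUTER JOIN keeps every row from both sides; unmatched rows get NULL for the other side's columns.
Matching on t1.class_id = t2.class_id AND t1.branch = t2.branch. A NULL in a compared column never satisfies the condition.
Matched pairs: 2; unmatched t1 rows kept: 6; unmatched t2 rows kept: 3.
Total: 2 matched + 9 padded = 11 rows.

11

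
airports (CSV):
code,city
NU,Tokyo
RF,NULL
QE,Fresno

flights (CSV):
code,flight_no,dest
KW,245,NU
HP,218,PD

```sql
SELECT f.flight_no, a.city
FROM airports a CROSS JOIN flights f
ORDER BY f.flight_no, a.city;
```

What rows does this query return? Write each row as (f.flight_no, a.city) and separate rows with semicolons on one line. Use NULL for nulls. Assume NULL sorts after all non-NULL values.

CROSS JOIN pairs every row of `airports` with every row of `flights`: 3 × 2 = 6 rows.
After projecting and ordering:
f.flight_no | a.city
218 | Fresno
218 | Tokyo
218 | NULL
245 | Fresno
245 | Tokyo
245 | NULL

(218, Fresno); (218, Tokyo); (218, NULL); (245, Fresno); (245, Tokyo); (245, NULL)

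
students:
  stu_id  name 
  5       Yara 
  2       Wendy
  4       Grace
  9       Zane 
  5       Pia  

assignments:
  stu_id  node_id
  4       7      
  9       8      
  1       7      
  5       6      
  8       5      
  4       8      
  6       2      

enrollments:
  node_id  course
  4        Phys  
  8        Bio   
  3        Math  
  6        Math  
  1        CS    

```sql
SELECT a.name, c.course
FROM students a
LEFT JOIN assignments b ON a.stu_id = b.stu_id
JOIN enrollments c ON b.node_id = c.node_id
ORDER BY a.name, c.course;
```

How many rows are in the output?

Evaluate left to right. First `students a LEFT JOIN assignments b` on stu_id: 6 row(s).
Then INNER JOIN `enrollments c` on node_id: keep only rows whose b.node_id appears in c.
Result: 4 row(s).

4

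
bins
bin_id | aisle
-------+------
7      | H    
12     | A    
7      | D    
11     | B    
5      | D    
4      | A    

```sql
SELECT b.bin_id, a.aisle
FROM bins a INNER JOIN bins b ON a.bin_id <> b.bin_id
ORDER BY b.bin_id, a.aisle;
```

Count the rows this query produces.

INNER JOIN keeps only pairs where the ON condition holds.
Matching on a.bin_id <> b.bin_id.
Matched pairs: 28.
Total: 28 rows.

28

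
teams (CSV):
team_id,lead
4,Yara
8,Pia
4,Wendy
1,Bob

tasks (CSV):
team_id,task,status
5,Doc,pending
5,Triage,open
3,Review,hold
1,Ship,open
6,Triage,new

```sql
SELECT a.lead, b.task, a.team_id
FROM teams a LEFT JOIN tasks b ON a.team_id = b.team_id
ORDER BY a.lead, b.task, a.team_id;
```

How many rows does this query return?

4

LEFT JOIN keeps every row from `teams`; unmatched rows get NULL for `tasks`'s columns.
Matching on a.team_id = b.team_id.
Matched pairs: 1; unmatched a rows kept: 3.
Total: 1 matched + 3 padded = 4 rows.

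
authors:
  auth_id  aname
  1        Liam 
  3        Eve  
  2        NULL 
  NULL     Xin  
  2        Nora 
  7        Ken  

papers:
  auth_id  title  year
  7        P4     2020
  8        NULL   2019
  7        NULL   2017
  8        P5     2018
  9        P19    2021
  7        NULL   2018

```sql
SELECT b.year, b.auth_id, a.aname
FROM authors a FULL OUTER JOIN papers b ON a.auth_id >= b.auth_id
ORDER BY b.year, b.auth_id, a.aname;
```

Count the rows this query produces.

FULL OUTER JOIN keeps every row from both sides; unmatched rows get NULL for the other side's columns.
Matching on a.auth_id >= b.auth_id. A NULL in a compared column never satisfies the condition.
- a row (auth_id=1): no match → kept, b columns NULL.
- a row (auth_id=3): no match → kept, b columns NULL.
- a row (auth_id=2): no match → kept, b columns NULL.
- a row (auth_id=NULL): no match → kept, b columns NULL.
- a row (auth_id=2): no match → kept, b columns NULL.
- a row (auth_id=7): matches 3 b row(s) → 3 output row(s).
- 3 b row(s) had no a match → kept, a columns NULL.
Total: 3 matched + 8 padded = 11 rows.

11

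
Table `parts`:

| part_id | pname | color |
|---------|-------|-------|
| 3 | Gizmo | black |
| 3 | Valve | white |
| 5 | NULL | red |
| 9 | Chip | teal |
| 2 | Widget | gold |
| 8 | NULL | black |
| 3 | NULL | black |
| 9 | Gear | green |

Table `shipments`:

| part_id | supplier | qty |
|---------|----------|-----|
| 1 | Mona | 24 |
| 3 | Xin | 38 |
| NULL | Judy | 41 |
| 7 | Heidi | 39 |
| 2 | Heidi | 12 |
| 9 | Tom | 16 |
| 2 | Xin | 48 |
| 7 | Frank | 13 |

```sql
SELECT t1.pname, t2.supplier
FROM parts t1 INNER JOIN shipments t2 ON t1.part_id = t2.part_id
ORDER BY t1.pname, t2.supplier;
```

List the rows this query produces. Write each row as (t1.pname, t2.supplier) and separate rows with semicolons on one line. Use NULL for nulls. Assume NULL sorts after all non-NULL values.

(Chip, Tom); (Gear, Tom); (Gizmo, Xin); (Valve, Xin); (Widget, Heidi); (Widget, Xin); (NULL, Xin)

INNER JOIN keeps only pairs where the ON condition holds.
Matching on t1.part_id = t2.part_id. A NULL in a compared column never satisfies the condition.
- t1 row (part_id=3): matches 1 t2 row(s) → 1 output row(s).
- t1 row (part_id=3): matches 1 t2 row(s) → 1 output row(s).
- t1 row (part_id=5): no match → dropped.
- t1 row (part_id=9): matches 1 t2 row(s) → 1 output row(s).
- t1 row (part_id=2): matches 2 t2 row(s) → 2 output row(s).
- t1 row (part_id=8): no match → dropped.
- t1 row (part_id=3): matches 1 t2 row(s) → 1 output row(s).
- t1 row (part_id=9): matches 1 t2 row(s) → 1 output row(s).
After projecting and ordering:
t1.pname | t2.supplier
Chip | Tom
Gear | Tom
Gizmo | Xin
Valve | Xin
Widget | Heidi
Widget | Xin
NULL | Xin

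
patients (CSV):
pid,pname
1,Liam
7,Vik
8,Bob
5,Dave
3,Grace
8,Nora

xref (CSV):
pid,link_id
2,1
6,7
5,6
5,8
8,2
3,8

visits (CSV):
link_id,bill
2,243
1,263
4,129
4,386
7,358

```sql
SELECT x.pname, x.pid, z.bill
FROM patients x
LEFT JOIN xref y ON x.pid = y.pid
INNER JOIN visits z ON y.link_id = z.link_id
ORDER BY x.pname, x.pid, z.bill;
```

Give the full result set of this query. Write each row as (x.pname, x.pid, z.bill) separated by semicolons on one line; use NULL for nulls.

(Bob, 8, 243); (Nora, 8, 243)

Step 1 — x LEFT JOIN y on pid → 7 row(s).
Then INNER JOIN `visits z` on link_id: keep only rows whose y.link_id appears in z.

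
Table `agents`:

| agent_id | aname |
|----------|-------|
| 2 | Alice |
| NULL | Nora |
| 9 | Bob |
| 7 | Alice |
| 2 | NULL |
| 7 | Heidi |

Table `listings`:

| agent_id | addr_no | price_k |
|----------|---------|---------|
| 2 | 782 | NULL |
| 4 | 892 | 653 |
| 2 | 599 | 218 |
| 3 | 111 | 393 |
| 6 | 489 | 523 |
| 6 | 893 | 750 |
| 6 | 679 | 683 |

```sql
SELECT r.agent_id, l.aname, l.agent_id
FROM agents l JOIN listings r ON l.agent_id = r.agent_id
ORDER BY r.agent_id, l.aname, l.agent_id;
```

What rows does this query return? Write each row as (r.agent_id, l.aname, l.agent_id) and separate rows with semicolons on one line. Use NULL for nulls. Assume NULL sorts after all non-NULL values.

(2, Alice, 2); (2, Alice, 2); (2, NULL, 2); (2, NULL, 2)

INNER JOIN keeps only pairs where the ON condition holds.
Matching on l.agent_id = r.agent_id. A NULL in a compared column never satisfies the condition.
Matched pairs: 4.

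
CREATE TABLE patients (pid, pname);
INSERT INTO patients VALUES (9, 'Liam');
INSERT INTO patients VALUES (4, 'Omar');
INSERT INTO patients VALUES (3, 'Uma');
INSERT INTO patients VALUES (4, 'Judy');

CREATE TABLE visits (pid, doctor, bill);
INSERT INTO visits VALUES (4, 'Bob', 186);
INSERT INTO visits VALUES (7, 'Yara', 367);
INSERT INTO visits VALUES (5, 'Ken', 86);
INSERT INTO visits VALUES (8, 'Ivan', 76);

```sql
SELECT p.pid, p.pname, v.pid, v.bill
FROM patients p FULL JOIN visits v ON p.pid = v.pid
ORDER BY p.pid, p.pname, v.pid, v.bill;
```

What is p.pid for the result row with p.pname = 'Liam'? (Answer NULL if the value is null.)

9

FULL OUTER JOIN keeps every row from both sides; unmatched rows get NULL for the other side's columns.
Matching on p.pid = v.pid.
- pid=9: no v row matches, row kept with v columns NULL.
- pid=4: 1 matching v row(s), so 1 row(s) emitted.
- pid=3: no v row matches, row kept with v columns NULL.
- pid=4: 1 matching v row(s), so 1 row(s) emitted.
- 3 v row(s) had no p match → kept, p columns NULL.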